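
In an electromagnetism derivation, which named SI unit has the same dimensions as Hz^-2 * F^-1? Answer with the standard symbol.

H

Hz = s⁻¹.
So Hz⁻² = s².
F = kg⁻¹·m⁻²·s⁴·A².
So F⁻¹ = kg·m²·s⁻⁴·A⁻².
Combining: Hz⁻²·F⁻¹ = s² · (kg·m²·s⁻⁴·A⁻²) = kg·m²·s⁻²·A⁻².
kg·m²·s⁻²·A⁻² is the base-SI form of the henry.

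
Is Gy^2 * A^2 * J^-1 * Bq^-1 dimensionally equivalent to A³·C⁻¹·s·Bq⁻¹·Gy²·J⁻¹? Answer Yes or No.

Left side:
  Gy = m²·s⁻².
  So Gy² = m⁴·s⁻⁴.
  J = kg·m²·s⁻².
  So J⁻¹ = kg⁻¹·m⁻²·s².
  Bq = s⁻¹.
  So Bq⁻¹ = s.
  Combining: Gy²·A²·J⁻¹·Bq⁻¹ = (m⁴·s⁻⁴) · A² · (kg⁻¹·m⁻²·s²) · s = kg⁻¹·m²·s⁻¹·A².
Right side:
  C = s·A.
  So C⁻¹ = s⁻¹·A⁻¹.
  Bq = s⁻¹.
  So Bq⁻¹ = s.
  Gy = m²·s⁻².
  So Gy² = m⁴·s⁻⁴.
  J = kg·m²·s⁻².
  So J⁻¹ = kg⁻¹·m⁻²·s².
  Combining: A³·C⁻¹·s·Bq⁻¹·Gy²·J⁻¹ = A³ · (s⁻¹·A⁻¹) · s · s · (m⁴·s⁻⁴) · (kg⁻¹·m⁻²·s²) = kg⁻¹·m²·s⁻¹·A².
Both reduce to kg⁻¹·m²·s⁻¹·A².

Yes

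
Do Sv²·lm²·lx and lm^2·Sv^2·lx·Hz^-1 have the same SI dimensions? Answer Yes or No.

No

Left side:
  Sv = m²·s⁻².
  So Sv² = m⁴·s⁻⁴.
  lm = cd.
  So lm² = cd².
  lx = m⁻²·cd.
  Combining: Sv²·lm²·lx = (m⁴·s⁻⁴) · cd² · (m⁻²·cd) = m²·s⁻⁴·cd³.
Right side:
  lm = cd.
  So lm² = cd².
  Sv = m²·s⁻².
  So Sv² = m⁴·s⁻⁴.
  lx = m⁻²·cd.
  Hz = s⁻¹.
  So Hz⁻¹ = s.
  Combining: lm²·Sv²·lx·Hz⁻¹ = cd² · (m⁴·s⁻⁴) · (m⁻²·cd) · s = m²·s⁻³·cd³.
Left is m²·s⁻⁴·cd³; right is m²·s⁻³·cd³ — different.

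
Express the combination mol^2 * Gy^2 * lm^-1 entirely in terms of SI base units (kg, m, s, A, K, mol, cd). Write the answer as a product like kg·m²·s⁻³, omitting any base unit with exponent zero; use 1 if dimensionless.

Gy = J/kg (absorbed dose = energy per mass),
    = m²·s⁻².
So Gy² = m⁴·s⁻⁴.
lm = cd·sr = cd (luminous flux; sr is dimensionless).
So lm⁻¹ = cd⁻¹.
Combining: mol²·Gy²·lm⁻¹ = mol² · (m⁴·s⁻⁴) · cd⁻¹ = m⁴·s⁻⁴·mol²·cd⁻¹.

m⁴·s⁻⁴·mol²·cd⁻¹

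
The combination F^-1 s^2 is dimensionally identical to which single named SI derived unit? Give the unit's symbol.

F = C/V (capacitance = charge per voltage),
    = A·s/(kg·m²·s⁻³·A⁻¹) (substituting C and V),
    = kg⁻¹·m⁻²·s⁴·A².
So F⁻¹ = kg·m²·s⁻⁴·A⁻².
Combining: F⁻¹·s² = (kg·m²·s⁻⁴·A⁻²) · s² = kg·m²·s⁻²·A⁻².
kg·m²·s⁻²·A⁻² is the base-SI form of the henry.

H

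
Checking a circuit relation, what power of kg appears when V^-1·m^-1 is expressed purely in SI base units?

V = W/A (potential = power per current),
    = kg·m²·s⁻³·A⁻¹.
So V⁻¹ = kg⁻¹·m⁻²·s³·A.
Combining: V⁻¹·m⁻¹ = (kg⁻¹·m⁻²·s³·A) · m⁻¹ = kg⁻¹·m⁻³·s³·A.
The exponent of kg is -1.

-1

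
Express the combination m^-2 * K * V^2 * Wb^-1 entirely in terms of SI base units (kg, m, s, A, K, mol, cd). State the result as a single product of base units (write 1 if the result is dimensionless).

V = W/A (potential = power per current),
    = kg·m²·s⁻³·A⁻¹.
So V² = kg²·m⁴·s⁻⁶·A⁻².
Wb = V·s (flux: a volt is a weber per second),
    = kg·m²·s⁻²·A⁻¹.
So Wb⁻¹ = kg⁻¹·m⁻²·s²·A.
Combining: m⁻²·K·V²·Wb⁻¹ = m⁻² · K · (kg²·m⁴·s⁻⁶·A⁻²) · (kg⁻¹·m⁻²·s²·A) = kg·s⁻⁴·A⁻¹·K.

kg·s⁻⁴·A⁻¹·K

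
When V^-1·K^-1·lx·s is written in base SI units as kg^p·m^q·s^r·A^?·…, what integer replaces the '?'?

1

V = W/A (potential = power per current),
    = kg·m²·s⁻³·A⁻¹.
So V⁻¹ = kg⁻¹·m⁻²·s³·A.
lx = lm/m² (illuminance = luminous flux per area),
    = m⁻²·cd.
Combining: V⁻¹·K⁻¹·lx·s = (kg⁻¹·m⁻²·s³·A) · K⁻¹ · (m⁻²·cd) · s = kg⁻¹·m⁻⁴·s⁴·A·K⁻¹·cd.
The exponent of A is 1.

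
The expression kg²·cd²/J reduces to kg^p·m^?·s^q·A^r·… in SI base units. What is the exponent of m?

-2

J = N·m (work = force × distance),
    = kg·m²·s⁻².
So J⁻¹ = kg⁻¹·m⁻²·s².
Combining: kg²·J⁻¹·cd² = kg² · (kg⁻¹·m⁻²·s²) · cd² = kg·m⁻²·s²·cd².
The exponent of m is -2.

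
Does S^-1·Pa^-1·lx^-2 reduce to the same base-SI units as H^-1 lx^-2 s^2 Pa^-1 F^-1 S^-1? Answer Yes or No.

Yes

Left side:
  S = 1/Ω (conductance is reciprocal resistance),
      = kg⁻¹·m⁻²·s³·A².
  So S⁻¹ = kg·m²·s⁻³·A⁻².
  Pa = N/m² (pressure = force per area),
      = kg·m⁻¹·s⁻².
  So Pa⁻¹ = kg⁻¹·m·s².
  lx = lm/m² (illuminance = luminous flux per area),
      = m⁻²·cd.
  So lx⁻² = m⁴·cd⁻².
  Combining: S⁻¹·Pa⁻¹·lx⁻² = (kg·m²·s⁻³·A⁻²) · (kg⁻¹·m·s²) · (m⁴·cd⁻²) = m⁷·s⁻¹·A⁻²·cd⁻².
Right side:
  H = Wb/A (inductance = flux per current),
      = kg·m²·s⁻²·A⁻².
  So H⁻¹ = kg⁻¹·m⁻²·s²·A².
  lx = lm/m² (illuminance = luminous flux per area),
      = m⁻²·cd.
  So lx⁻² = m⁴·cd⁻².
  Pa = N/m² (pressure = force per area),
      = kg·m⁻¹·s⁻².
  So Pa⁻¹ = kg⁻¹·m·s².
  F = C/V (capacitance = charge per voltage),
      = A·s/(kg·m²·s⁻³·A⁻¹) (substituting C and V),
      = kg⁻¹·m⁻²·s⁴·A².
  So F⁻¹ = kg·m²·s⁻⁴·A⁻².
  S = 1/Ω (conductance is reciprocal resistance),
      = kg⁻¹·m⁻²·s³·A².
  So S⁻¹ = kg·m²·s⁻³·A⁻².
  Combining: H⁻¹·lx⁻²·s²·Pa⁻¹·F⁻¹·S⁻¹ = (kg⁻¹·m⁻²·s²·A²) · (m⁴·cd⁻²) · s² · (kg⁻¹·m·s²) · (kg·m²·s⁻⁴·A⁻²) · (kg·m²·s⁻³·A⁻²) = m⁷·s⁻¹·A⁻²·cd⁻².
Both reduce to m⁷·s⁻¹·A⁻²·cd⁻².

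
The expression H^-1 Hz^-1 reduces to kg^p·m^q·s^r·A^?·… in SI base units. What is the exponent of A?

2

H = Wb/A (inductance = flux per current),
    = kg·m²·s⁻²·A⁻².
So H⁻¹ = kg⁻¹·m⁻²·s²·A².
Hz = 1/s = s⁻¹ (frequency is cycles per second).
So Hz⁻¹ = s.
Combining: H⁻¹·Hz⁻¹ = (kg⁻¹·m⁻²·s²·A²) · s = kg⁻¹·m⁻²·s³·A².
The exponent of A is 2.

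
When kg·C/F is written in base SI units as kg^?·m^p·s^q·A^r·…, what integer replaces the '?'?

2

F = C/V (capacitance = charge per voltage),
    = A·s/(kg·m²·s⁻³·A⁻¹) (substituting C and V),
    = kg⁻¹·m⁻²·s⁴·A².
So F⁻¹ = kg·m²·s⁻⁴·A⁻².
C = A·s = s·A (charge = current × time).
Combining: kg·F⁻¹·C = kg · (kg·m²·s⁻⁴·A⁻²) · (s·A) = kg²·m²·s⁻³·A⁻¹.
The exponent of kg is 2.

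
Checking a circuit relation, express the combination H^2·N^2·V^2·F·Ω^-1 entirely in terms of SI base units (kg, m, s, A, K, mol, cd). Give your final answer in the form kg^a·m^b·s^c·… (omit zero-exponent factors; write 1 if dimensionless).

kg⁴·m⁶·s⁻⁷·A⁻²

H = kg·m²·s⁻²·A⁻².
So H² = kg²·m⁴·s⁻⁴·A⁻⁴.
N = kg·m·s⁻².
So N² = kg²·m²·s⁻⁴.
V = kg·m²·s⁻³·A⁻¹.
So V² = kg²·m⁴·s⁻⁶·A⁻².
F = kg⁻¹·m⁻²·s⁴·A².
Ω = kg·m²·s⁻³·A⁻².
So Ω⁻¹ = kg⁻¹·m⁻²·s³·A².
Combining: H²·N²·V²·F·Ω⁻¹ = (kg²·m⁴·s⁻⁴·A⁻⁴) · (kg²·m²·s⁻⁴) · (kg²·m⁴·s⁻⁶·A⁻²) · (kg⁻¹·m⁻²·s⁴·A²) · (kg⁻¹·m⁻²·s³·A²) = kg⁴·m⁶·s⁻⁷·A⁻².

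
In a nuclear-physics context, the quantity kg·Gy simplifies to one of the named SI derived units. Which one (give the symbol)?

J

Gy = m²·s⁻².
Combining: kg·Gy = kg · (m²·s⁻²) = kg·m²·s⁻².
kg·m²·s⁻² is the base-SI form of the joule.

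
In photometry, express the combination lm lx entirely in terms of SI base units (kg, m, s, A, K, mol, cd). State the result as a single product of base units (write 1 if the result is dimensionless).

lm = cd·sr = cd (luminous flux; sr is dimensionless).
lx = lm/m² (illuminance = luminous flux per area),
    = m⁻²·cd.
Combining: lm·lx = cd · (m⁻²·cd) = m⁻²·cd².

m⁻²·cd²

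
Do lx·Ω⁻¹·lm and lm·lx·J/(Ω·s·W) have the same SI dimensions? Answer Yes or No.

Yes

Left side:
  lx = lm/m² (illuminance = luminous flux per area),
      = m⁻²·cd.
  Ω = V/A (resistance = voltage per current),
      = kg·m²·s⁻³·A⁻².
  So Ω⁻¹ = kg⁻¹·m⁻²·s³·A².
  lm = cd·sr = cd (luminous flux; sr is dimensionless).
  Combining: lx·Ω⁻¹·lm = (m⁻²·cd) · (kg⁻¹·m⁻²·s³·A²) · cd = kg⁻¹·m⁻⁴·s³·A²·cd².
Right side:
  lm = cd.
  Ω = kg·m²·s⁻³·A⁻².
  So Ω⁻¹ = kg⁻¹·m⁻²·s³·A².
  lx = m⁻²·cd.
  W = kg·m²·s⁻³.
  So W⁻¹ = kg⁻¹·m⁻²·s³.
  J = kg·m²·s⁻².
  Combining: lm·Ω⁻¹·lx·s⁻¹·W⁻¹·J = cd · (kg⁻¹·m⁻²·s³·A²) · (m⁻²·cd) · s⁻¹ · (kg⁻¹·m⁻²·s³) · (kg·m²·s⁻²) = kg⁻¹·m⁻⁴·s³·A²·cd².
Both reduce to kg⁻¹·m⁻⁴·s³·A²·cd².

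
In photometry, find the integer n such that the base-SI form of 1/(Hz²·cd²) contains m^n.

0

Hz = 1/s = s⁻¹ (frequency is cycles per second).
So Hz⁻² = s².
Combining: Hz⁻²·cd⁻² = s² · cd⁻² = s²·cd⁻².
The exponent of m is 0.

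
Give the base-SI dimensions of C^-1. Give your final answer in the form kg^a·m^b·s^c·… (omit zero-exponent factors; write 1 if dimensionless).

C = A·s = s·A (charge = current × time).
So C⁻¹ = s⁻¹·A⁻¹.

s⁻¹·A⁻¹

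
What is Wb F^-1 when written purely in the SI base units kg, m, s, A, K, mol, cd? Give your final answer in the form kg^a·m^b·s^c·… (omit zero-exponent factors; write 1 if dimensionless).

Wb = V·s (flux: a volt is a weber per second),
    = kg·m²·s⁻²·A⁻¹.
F = C/V (capacitance = charge per voltage),
    = A·s/(kg·m²·s⁻³·A⁻¹) (substituting C and V),
    = kg⁻¹·m⁻²·s⁴·A².
So F⁻¹ = kg·m²·s⁻⁴·A⁻².
Combining: Wb·F⁻¹ = (kg·m²·s⁻²·A⁻¹) · (kg·m²·s⁻⁴·A⁻²) = kg²·m⁴·s⁻⁶·A⁻³.

kg²·m⁴·s⁻⁶·A⁻³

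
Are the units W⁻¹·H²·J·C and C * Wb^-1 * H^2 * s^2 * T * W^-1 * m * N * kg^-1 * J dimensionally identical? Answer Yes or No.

Yes

Left side:
  W = J/s (power = energy per time),
      = kg·m²·s⁻³.
  So W⁻¹ = kg⁻¹·m⁻²·s³.
  H = Wb/A (inductance = flux per current),
      = kg·m²·s⁻²·A⁻².
  So H² = kg²·m⁴·s⁻⁴·A⁻⁴.
  J = N·m (work = force × distance),
      = kg·m²·s⁻².
  C = A·s = s·A (charge = current × time).
  Combining: W⁻¹·H²·J·C = (kg⁻¹·m⁻²·s³) · (kg²·m⁴·s⁻⁴·A⁻⁴) · (kg·m²·s⁻²) · (s·A) = kg²·m⁴·s⁻²·A⁻³.
Right side:
  C = s·A.
  Wb = kg·m²·s⁻²·A⁻¹.
  So Wb⁻¹ = kg⁻¹·m⁻²·s²·A.
  H = kg·m²·s⁻²·A⁻².
  So H² = kg²·m⁴·s⁻⁴·A⁻⁴.
  T = kg·s⁻²·A⁻¹.
  W = kg·m²·s⁻³.
  So W⁻¹ = kg⁻¹·m⁻²·s³.
  N = kg·m·s⁻².
  J = kg·m²·s⁻².
  Combining: C·Wb⁻¹·H²·s²·T·W⁻¹·m·N·kg⁻¹·J = (s·A) · (kg⁻¹·m⁻²·s²·A) · (kg²·m⁴·s⁻⁴·A⁻⁴) · s² · (kg·s⁻²·A⁻¹) · (kg⁻¹·m⁻²·s³) · m · (kg·m·s⁻²) · kg⁻¹ · (kg·m²·s⁻²) = kg²·m⁴·s⁻²·A⁻³.
Both reduce to kg²·m⁴·s⁻²·A⁻³.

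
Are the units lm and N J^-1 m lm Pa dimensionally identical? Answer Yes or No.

Left side:
  lm = cd·sr = cd (luminous flux; sr is dimensionless).
Right side:
  N = kg·m·s⁻².
  J = kg·m²·s⁻².
  So J⁻¹ = kg⁻¹·m⁻²·s².
  lm = cd.
  Pa = kg·m⁻¹·s⁻².
  Combining: N·J⁻¹·m·lm·Pa = (kg·m·s⁻²) · (kg⁻¹·m⁻²·s²) · m · cd · (kg·m⁻¹·s⁻²) = kg·m⁻¹·s⁻²·cd.
Left is cd; right is kg·m⁻¹·s⁻²·cd — different.

No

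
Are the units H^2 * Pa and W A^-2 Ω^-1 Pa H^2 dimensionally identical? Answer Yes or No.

Left side:
  H = Wb/A (inductance = flux per current),
      = kg·m²·s⁻²·A⁻².
  So H² = kg²·m⁴·s⁻⁴·A⁻⁴.
  Pa = N/m² (pressure = force per area),
      = kg·m⁻¹·s⁻².
  Combining: H²·Pa = (kg²·m⁴·s⁻⁴·A⁻⁴) · (kg·m⁻¹·s⁻²) = kg³·m³·s⁻⁶·A⁻⁴.
Right side:
  W = kg·m²·s⁻³.
  Ω = kg·m²·s⁻³·A⁻².
  So Ω⁻¹ = kg⁻¹·m⁻²·s³·A².
  Pa = kg·m⁻¹·s⁻².
  H = kg·m²·s⁻²·A⁻².
  So H² = kg²·m⁴·s⁻⁴·A⁻⁴.
  Combining: W·A⁻²·Ω⁻¹·Pa·H² = (kg·m²·s⁻³) · A⁻² · (kg⁻¹·m⁻²·s³·A²) · (kg·m⁻¹·s⁻²) · (kg²·m⁴·s⁻⁴·A⁻⁴) = kg³·m³·s⁻⁶·A⁻⁴.
Both reduce to kg³·m³·s⁻⁶·A⁻⁴.

Yes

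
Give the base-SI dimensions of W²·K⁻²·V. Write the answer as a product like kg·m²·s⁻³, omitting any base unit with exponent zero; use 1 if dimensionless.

kg³·m⁶·s⁻⁹·A⁻¹·K⁻²

W = J/s (power = energy per time),
    = kg·m²·s⁻³.
So W² = kg²·m⁴·s⁻⁶.
V = W/A (potential = power per current),
    = kg·m²·s⁻³·A⁻¹.
Combining: W²·K⁻²·V = (kg²·m⁴·s⁻⁶) · K⁻² · (kg·m²·s⁻³·A⁻¹) = kg³·m⁶·s⁻⁹·A⁻¹·K⁻².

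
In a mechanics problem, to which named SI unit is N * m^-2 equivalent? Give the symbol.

N = kg·m/s² = kg·m·s⁻² (force = mass × acceleration).
Combining: N·m⁻² = (kg·m·s⁻²) · m⁻² = kg·m⁻¹·s⁻².
kg·m⁻¹·s⁻² is the base-SI form of the pascal.

Pa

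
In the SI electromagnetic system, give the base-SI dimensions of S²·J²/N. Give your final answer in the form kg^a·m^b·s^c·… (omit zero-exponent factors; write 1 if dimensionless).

kg⁻¹·m⁻¹·s⁴·A⁴

S = kg⁻¹·m⁻²·s³·A².
So S² = kg⁻²·m⁻⁴·s⁶·A⁴.
J = kg·m²·s⁻².
So J² = kg²·m⁴·s⁻⁴.
N = kg·m·s⁻².
So N⁻¹ = kg⁻¹·m⁻¹·s².
Combining: S²·J²·N⁻¹ = (kg⁻²·m⁻⁴·s⁶·A⁴) · (kg²·m⁴·s⁻⁴) · (kg⁻¹·m⁻¹·s²) = kg⁻¹·m⁻¹·s⁴·A⁴.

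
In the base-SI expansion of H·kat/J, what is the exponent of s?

H = Wb/A (inductance = flux per current),
    = kg·m²·s⁻²·A⁻².
J = N·m (work = force × distance),
    = kg·m²·s⁻².
So J⁻¹ = kg⁻¹·m⁻²·s².
kat = mol/s = s⁻¹·mol (catalytic activity).
Combining: H·J⁻¹·kat = (kg·m²·s⁻²·A⁻²) · (kg⁻¹·m⁻²·s²) · (s⁻¹·mol) = s⁻¹·A⁻²·mol.
The exponent of s is -1.

-1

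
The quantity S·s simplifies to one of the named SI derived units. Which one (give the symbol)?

S = 1/Ω (conductance is reciprocal resistance),
    = kg⁻¹·m⁻²·s³·A².
Combining: S·s = (kg⁻¹·m⁻²·s³·A²) · s = kg⁻¹·m⁻²·s⁴·A².
kg⁻¹·m⁻²·s⁴·A² is the base-SI form of the farad.

F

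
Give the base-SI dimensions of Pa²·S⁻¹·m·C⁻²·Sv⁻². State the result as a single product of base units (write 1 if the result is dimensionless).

kg³·m⁻³·s⁻⁵·A⁻⁴

Pa = N/m² (pressure = force per area),
    = kg·m⁻¹·s⁻².
So Pa² = kg²·m⁻²·s⁻⁴.
S = 1/Ω (conductance is reciprocal resistance),
    = kg⁻¹·m⁻²·s³·A².
So S⁻¹ = kg·m²·s⁻³·A⁻².
C = A·s = s·A (charge = current × time).
So C⁻² = s⁻²·A⁻².
Sv = J/kg (equivalent dose = energy per mass),
    = m²·s⁻².
So Sv⁻² = m⁻⁴·s⁴.
Combining: Pa²·S⁻¹·m·C⁻²·Sv⁻² = (kg²·m⁻²·s⁻⁴) · (kg·m²·s⁻³·A⁻²) · m · (s⁻²·A⁻²) · (m⁻⁴·s⁴) = kg³·m⁻³·s⁻⁵·A⁻⁴.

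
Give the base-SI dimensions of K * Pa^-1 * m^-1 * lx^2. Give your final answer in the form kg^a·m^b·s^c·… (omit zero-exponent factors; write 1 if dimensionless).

kg⁻¹·m⁻⁴·s²·K·cd²

Pa = N/m² (pressure = force per area),
    = kg·m⁻¹·s⁻².
So Pa⁻¹ = kg⁻¹·m·s².
lx = lm/m² (illuminance = luminous flux per area),
    = m⁻²·cd.
So lx² = m⁻⁴·cd².
Combining: K·Pa⁻¹·m⁻¹·lx² = K · (kg⁻¹·m·s²) · m⁻¹ · (m⁻⁴·cd²) = kg⁻¹·m⁻⁴·s²·K·cd².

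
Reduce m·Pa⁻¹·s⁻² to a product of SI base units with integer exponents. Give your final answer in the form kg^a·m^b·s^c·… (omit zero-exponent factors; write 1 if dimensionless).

kg⁻¹·m²

Pa = N/m² (pressure = force per area),
    = kg·m⁻¹·s⁻².
So Pa⁻¹ = kg⁻¹·m·s².
Combining: m·Pa⁻¹·s⁻² = m · (kg⁻¹·m·s²) · s⁻² = kg⁻¹·m².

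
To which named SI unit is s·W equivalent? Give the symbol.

W = kg·m²·s⁻³.
Combining: s·W = s · (kg·m²·s⁻³) = kg·m²·s⁻².
kg·m²·s⁻² is the base-SI form of the joule.

J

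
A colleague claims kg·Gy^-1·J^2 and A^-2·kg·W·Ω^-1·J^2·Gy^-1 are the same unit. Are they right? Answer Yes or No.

Yes

Left side:
  Gy = J/kg (absorbed dose = energy per mass),
      = m²·s⁻².
  So Gy⁻¹ = m⁻²·s².
  J = N·m (work = force × distance),
      = kg·m²·s⁻².
  So J² = kg²·m⁴·s⁻⁴.
  Combining: kg·Gy⁻¹·J² = kg · (m⁻²·s²) · (kg²·m⁴·s⁻⁴) = kg³·m²·s⁻².
Right side:
  W = J/s (power = energy per time),
      = kg·m²·s⁻³.
  Ω = V/A (resistance = voltage per current),
      = kg·m²·s⁻³·A⁻².
  So Ω⁻¹ = kg⁻¹·m⁻²·s³·A².
  J = N·m (work = force × distance),
      = kg·m²·s⁻².
  So J² = kg²·m⁴·s⁻⁴.
  Gy = J/kg (absorbed dose = energy per mass),
      = m²·s⁻².
  So Gy⁻¹ = m⁻²·s².
  Combining: A⁻²·kg·W·Ω⁻¹·J²·Gy⁻¹ = A⁻² · kg · (kg·m²·s⁻³) · (kg⁻¹·m⁻²·s³·A²) · (kg²·m⁴·s⁻⁴) · (m⁻²·s²) = kg³·m²·s⁻².
Both reduce to kg³·m²·s⁻².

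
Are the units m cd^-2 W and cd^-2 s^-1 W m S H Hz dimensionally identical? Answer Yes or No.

Left side:
  W = J/s (power = energy per time),
      = kg·m²·s⁻³.
  Combining: m·cd⁻²·W = m · cd⁻² · (kg·m²·s⁻³) = kg·m³·s⁻³·cd⁻².
Right side:
  W = J/s (power = energy per time),
      = kg·m²·s⁻³.
  S = 1/Ω (conductance is reciprocal resistance),
      = kg⁻¹·m⁻²·s³·A².
  H = Wb/A (inductance = flux per current),
      = kg·m²·s⁻²·A⁻².
  Hz = 1/s = s⁻¹ (frequency is cycles per second).
  Combining: cd⁻²·s⁻¹·W·m·S·H·Hz = cd⁻² · s⁻¹ · (kg·m²·s⁻³) · m · (kg⁻¹·m⁻²·s³·A²) · (kg·m²·s⁻²·A⁻²) · s⁻¹ = kg·m³·s⁻⁴·cd⁻².
Left is kg·m³·s⁻³·cd⁻²; right is kg·m³·s⁻⁴·cd⁻² — different.

No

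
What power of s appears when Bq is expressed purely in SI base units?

Bq = s⁻¹.
The exponent of s is -1.

-1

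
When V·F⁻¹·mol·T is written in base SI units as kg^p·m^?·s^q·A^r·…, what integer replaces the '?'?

V = kg·m²·s⁻³·A⁻¹.
F = kg⁻¹·m⁻²·s⁴·A².
So F⁻¹ = kg·m²·s⁻⁴·A⁻².
T = kg·s⁻²·A⁻¹.
Combining: V·F⁻¹·mol·T = (kg·m²·s⁻³·A⁻¹) · (kg·m²·s⁻⁴·A⁻²) · mol · (kg·s⁻²·A⁻¹) = kg³·m⁴·s⁻⁹·A⁻⁴·mol.
The exponent of m is 4.

4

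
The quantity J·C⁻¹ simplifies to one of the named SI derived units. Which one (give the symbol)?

V

J = kg·m²·s⁻².
C = s·A.
So C⁻¹ = s⁻¹·A⁻¹.
Combining: J·C⁻¹ = (kg·m²·s⁻²) · (s⁻¹·A⁻¹) = kg·m²·s⁻³·A⁻¹.
kg·m²·s⁻³·A⁻¹ is the base-SI form of the volt.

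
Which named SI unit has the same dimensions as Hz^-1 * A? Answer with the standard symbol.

C

Hz = s⁻¹.
So Hz⁻¹ = s.
Combining: Hz⁻¹·A = s · A = s·A.
s·A is the base-SI form of the coulomb.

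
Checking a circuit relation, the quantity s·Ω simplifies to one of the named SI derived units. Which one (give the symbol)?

H

Ω = V/A (resistance = voltage per current),
    = kg·m²·s⁻³·A⁻².
Combining: s·Ω = s · (kg·m²·s⁻³·A⁻²) = kg·m²·s⁻²·A⁻².
kg·m²·s⁻²·A⁻² is the base-SI form of the henry.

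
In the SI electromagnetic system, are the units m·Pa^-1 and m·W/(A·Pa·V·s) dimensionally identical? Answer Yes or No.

No

Left side:
  Pa = N/m² (pressure = force per area),
      = kg·m⁻¹·s⁻².
  So Pa⁻¹ = kg⁻¹·m·s².
  Combining: m·Pa⁻¹ = m · (kg⁻¹·m·s²) = kg⁻¹·m²·s².
Right side:
  Pa = kg·m⁻¹·s⁻².
  So Pa⁻¹ = kg⁻¹·m·s².
  W = kg·m²·s⁻³.
  V = kg·m²·s⁻³·A⁻¹.
  So V⁻¹ = kg⁻¹·m⁻²·s³·A.
  Combining: A⁻¹·Pa⁻¹·m·W·V⁻¹·s⁻¹ = A⁻¹ · (kg⁻¹·m·s²) · m · (kg·m²·s⁻³) · (kg⁻¹·m⁻²·s³·A) · s⁻¹ = kg⁻¹·m²·s.
Left is kg⁻¹·m²·s²; right is kg⁻¹·m²·s — different.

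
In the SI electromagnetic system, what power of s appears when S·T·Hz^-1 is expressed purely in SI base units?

2

S = kg⁻¹·m⁻²·s³·A².
T = kg·s⁻²·A⁻¹.
Hz = s⁻¹.
So Hz⁻¹ = s.
Combining: S·T·Hz⁻¹ = (kg⁻¹·m⁻²·s³·A²) · (kg·s⁻²·A⁻¹) · s = m⁻²·s²·A.
The exponent of s is 2.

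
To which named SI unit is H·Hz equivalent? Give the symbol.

H = kg·m²·s⁻²·A⁻².
Hz = s⁻¹.
Combining: H·Hz = (kg·m²·s⁻²·A⁻²) · s⁻¹ = kg·m²·s⁻³·A⁻².
kg·m²·s⁻³·A⁻² is the base-SI form of the ohm.

Ω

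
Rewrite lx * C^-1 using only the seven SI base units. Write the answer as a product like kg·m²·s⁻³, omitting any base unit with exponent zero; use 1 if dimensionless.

lx = lm/m² (illuminance = luminous flux per area),
    = m⁻²·cd.
C = A·s = s·A (charge = current × time).
So C⁻¹ = s⁻¹·A⁻¹.
Combining: lx·C⁻¹ = (m⁻²·cd) · (s⁻¹·A⁻¹) = m⁻²·s⁻¹·A⁻¹·cd.

m⁻²·s⁻¹·A⁻¹·cd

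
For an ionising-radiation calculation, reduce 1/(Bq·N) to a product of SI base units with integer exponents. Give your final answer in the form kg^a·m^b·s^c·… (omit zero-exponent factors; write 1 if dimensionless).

kg⁻¹·m⁻¹·s³

Bq = 1/s = s⁻¹ (activity is decays per second).
So Bq⁻¹ = s.
N = kg·m/s² = kg·m·s⁻² (force = mass × acceleration).
So N⁻¹ = kg⁻¹·m⁻¹·s².
Combining: Bq⁻¹·N⁻¹ = s · (kg⁻¹·m⁻¹·s²) = kg⁻¹·m⁻¹·s³.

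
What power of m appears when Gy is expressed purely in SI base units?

2

Gy = J/kg (absorbed dose = energy per mass),
    = m²·s⁻².
The exponent of m is 2.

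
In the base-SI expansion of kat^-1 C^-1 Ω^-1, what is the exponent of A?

1

kat = s⁻¹·mol.
So kat⁻¹ = s·mol⁻¹.
C = s·A.
So C⁻¹ = s⁻¹·A⁻¹.
Ω = kg·m²·s⁻³·A⁻².
So Ω⁻¹ = kg⁻¹·m⁻²·s³·A².
Combining: kat⁻¹·C⁻¹·Ω⁻¹ = (s·mol⁻¹) · (s⁻¹·A⁻¹) · (kg⁻¹·m⁻²·s³·A²) = kg⁻¹·m⁻²·s³·A·mol⁻¹.
The exponent of A is 1.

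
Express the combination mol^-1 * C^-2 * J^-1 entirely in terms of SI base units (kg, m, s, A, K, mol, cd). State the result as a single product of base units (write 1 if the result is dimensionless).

kg⁻¹·m⁻²·A⁻²·mol⁻¹

C = s·A.
So C⁻² = s⁻²·A⁻².
J = kg·m²·s⁻².
So J⁻¹ = kg⁻¹·m⁻²·s².
Combining: mol⁻¹·C⁻²·J⁻¹ = mol⁻¹ · (s⁻²·A⁻²) · (kg⁻¹·m⁻²·s²) = kg⁻¹·m⁻²·A⁻²·mol⁻¹.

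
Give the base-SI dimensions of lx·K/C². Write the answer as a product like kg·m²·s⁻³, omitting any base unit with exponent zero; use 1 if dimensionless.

lx = lm/m² (illuminance = luminous flux per area),
    = m⁻²·cd.
C = A·s = s·A (charge = current × time).
So C⁻² = s⁻²·A⁻².
Combining: lx·C⁻²·K = (m⁻²·cd) · (s⁻²·A⁻²) · K = m⁻²·s⁻²·A⁻²·K·cd.

m⁻²·s⁻²·A⁻²·K·cd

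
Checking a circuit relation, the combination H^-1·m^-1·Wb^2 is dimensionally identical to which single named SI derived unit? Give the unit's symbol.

H = Wb/A (inductance = flux per current),
    = kg·m²·s⁻²·A⁻².
So H⁻¹ = kg⁻¹·m⁻²·s²·A².
Wb = V·s (flux: a volt is a weber per second),
    = kg·m²·s⁻²·A⁻¹.
So Wb² = kg²·m⁴·s⁻⁴·A⁻².
Combining: H⁻¹·m⁻¹·Wb² = (kg⁻¹·m⁻²·s²·A²) · m⁻¹ · (kg²·m⁴·s⁻⁴·A⁻²) = kg·m·s⁻².
kg·m·s⁻² is the base-SI form of the newton.

N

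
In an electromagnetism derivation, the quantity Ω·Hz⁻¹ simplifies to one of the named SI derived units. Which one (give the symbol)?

Ω = kg·m²·s⁻³·A⁻².
Hz = s⁻¹.
So Hz⁻¹ = s.
Combining: Ω·Hz⁻¹ = (kg·m²·s⁻³·A⁻²) · s = kg·m²·s⁻²·A⁻².
kg·m²·s⁻²·A⁻² is the base-SI form of the henry.

H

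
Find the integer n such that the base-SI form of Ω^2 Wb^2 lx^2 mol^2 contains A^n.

-6

Ω = V/A (resistance = voltage per current),
    = kg·m²·s⁻³·A⁻².
So Ω² = kg²·m⁴·s⁻⁶·A⁻⁴.
Wb = V·s (flux: a volt is a weber per second),
    = kg·m²·s⁻²·A⁻¹.
So Wb² = kg²·m⁴·s⁻⁴·A⁻².
lx = lm/m² (illuminance = luminous flux per area),
    = m⁻²·cd.
So lx² = m⁻⁴·cd².
Combining: Ω²·Wb²·lx²·mol² = (kg²·m⁴·s⁻⁶·A⁻⁴) · (kg²·m⁴·s⁻⁴·A⁻²) · (m⁻⁴·cd²) · mol² = kg⁴·m⁴·s⁻¹⁰·A⁻⁶·mol²·cd².
The exponent of A is -6.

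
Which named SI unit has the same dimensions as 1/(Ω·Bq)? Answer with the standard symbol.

F

Ω = V/A (resistance = voltage per current),
    = kg·m²·s⁻³·A⁻².
So Ω⁻¹ = kg⁻¹·m⁻²·s³·A².
Bq = 1/s = s⁻¹ (activity is decays per second).
So Bq⁻¹ = s.
Combining: Ω⁻¹·Bq⁻¹ = (kg⁻¹·m⁻²·s³·A²) · s = kg⁻¹·m⁻²·s⁴·A².
kg⁻¹·m⁻²·s⁴·A² is the base-SI form of the farad.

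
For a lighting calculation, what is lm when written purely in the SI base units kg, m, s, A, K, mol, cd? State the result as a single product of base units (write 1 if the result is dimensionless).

lm = cd·sr = cd (luminous flux; sr is dimensionless).

cd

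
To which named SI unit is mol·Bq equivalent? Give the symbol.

kat

Bq = 1/s = s⁻¹ (activity is decays per second).
Combining: mol·Bq = mol · s⁻¹ = s⁻¹·mol.
s⁻¹·mol is the base-SI form of the katal.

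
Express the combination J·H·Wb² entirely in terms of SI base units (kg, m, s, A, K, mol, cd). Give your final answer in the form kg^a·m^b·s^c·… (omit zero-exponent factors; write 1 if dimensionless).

J = N·m (work = force × distance),
    = kg·m²·s⁻².
H = Wb/A (inductance = flux per current),
    = kg·m²·s⁻²·A⁻².
Wb = V·s (flux: a volt is a weber per second),
    = kg·m²·s⁻²·A⁻¹.
So Wb² = kg²·m⁴·s⁻⁴·A⁻².
Combining: J·H·Wb² = (kg·m²·s⁻²) · (kg·m²·s⁻²·A⁻²) · (kg²·m⁴·s⁻⁴·A⁻²) = kg⁴·m⁸·s⁻⁸·A⁻⁴.

kg⁴·m⁸·s⁻⁸·A⁻⁴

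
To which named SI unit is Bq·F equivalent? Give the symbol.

Bq = 1/s = s⁻¹ (activity is decays per second).
F = C/V (capacitance = charge per voltage),
    = A·s/(kg·m²·s⁻³·A⁻¹) (substituting C and V),
    = kg⁻¹·m⁻²·s⁴·A².
Combining: Bq·F = s⁻¹ · (kg⁻¹·m⁻²·s⁴·A²) = kg⁻¹·m⁻²·s³·A².
kg⁻¹·m⁻²·s³·A² is the base-SI form of the siemens.

S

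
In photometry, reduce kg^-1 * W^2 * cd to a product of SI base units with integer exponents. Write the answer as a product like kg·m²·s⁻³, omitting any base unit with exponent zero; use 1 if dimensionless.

W = J/s (power = energy per time),
    = kg·m²·s⁻³.
So W² = kg²·m⁴·s⁻⁶.
Combining: kg⁻¹·W²·cd = kg⁻¹ · (kg²·m⁴·s⁻⁶) · cd = kg·m⁴·s⁻⁶·cd.

kg·m⁴·s⁻⁶·cd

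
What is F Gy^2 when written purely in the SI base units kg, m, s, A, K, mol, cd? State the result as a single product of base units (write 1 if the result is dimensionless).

F = kg⁻¹·m⁻²·s⁴·A².
Gy = m²·s⁻².
So Gy² = m⁴·s⁻⁴.
Combining: F·Gy² = (kg⁻¹·m⁻²·s⁴·A²) · (m⁴·s⁻⁴) = kg⁻¹·m²·A².

kg⁻¹·m²·A²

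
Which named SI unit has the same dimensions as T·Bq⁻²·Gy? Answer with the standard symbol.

Wb

T = kg·s⁻²·A⁻¹.
Bq = s⁻¹.
So Bq⁻² = s².
Gy = m²·s⁻².
Combining: T·Bq⁻²·Gy = (kg·s⁻²·A⁻¹) · s² · (m²·s⁻²) = kg·m²·s⁻²·A⁻¹.
kg·m²·s⁻²·A⁻¹ is the base-SI form of the weber.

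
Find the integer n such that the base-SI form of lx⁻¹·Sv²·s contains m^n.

lx = lm/m² (illuminance = luminous flux per area),
    = m⁻²·cd.
So lx⁻¹ = m²·cd⁻¹.
Sv = J/kg (equivalent dose = energy per mass),
    = m²·s⁻².
So Sv² = m⁴·s⁻⁴.
Combining: lx⁻¹·Sv²·s = (m²·cd⁻¹) · (m⁴·s⁻⁴) · s = m⁶·s⁻³·cd⁻¹.
The exponent of m is 6.

6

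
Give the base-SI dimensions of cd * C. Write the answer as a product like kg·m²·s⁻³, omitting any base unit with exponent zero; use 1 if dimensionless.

s·A·cd

C = A·s = s·A (charge = current × time).
Combining: cd·C = cd · (s·A) = s·A·cd.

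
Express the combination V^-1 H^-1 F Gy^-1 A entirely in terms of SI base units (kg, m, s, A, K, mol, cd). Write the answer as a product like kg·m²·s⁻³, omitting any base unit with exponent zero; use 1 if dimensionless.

V = W/A (potential = power per current),
    = kg·m²·s⁻³·A⁻¹.
So V⁻¹ = kg⁻¹·m⁻²·s³·A.
H = Wb/A (inductance = flux per current),
    = kg·m²·s⁻²·A⁻².
So H⁻¹ = kg⁻¹·m⁻²·s²·A².
F = C/V (capacitance = charge per voltage),
    = A·s/(kg·m²·s⁻³·A⁻¹) (substituting C and V),
    = kg⁻¹·m⁻²·s⁴·A².
Gy = J/kg (absorbed dose = energy per mass),
    = m²·s⁻².
So Gy⁻¹ = m⁻²·s².
Combining: V⁻¹·H⁻¹·F·Gy⁻¹·A = (kg⁻¹·m⁻²·s³·A) · (kg⁻¹·m⁻²·s²·A²) · (kg⁻¹·m⁻²·s⁴·A²) · (m⁻²·s²) · A = kg⁻³·m⁻⁸·s¹¹·A⁶.

kg⁻³·m⁻⁸·s¹¹·A⁶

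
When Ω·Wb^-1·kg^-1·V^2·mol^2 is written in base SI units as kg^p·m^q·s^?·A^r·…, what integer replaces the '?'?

-7

Ω = kg·m²·s⁻³·A⁻².
Wb = kg·m²·s⁻²·A⁻¹.
So Wb⁻¹ = kg⁻¹·m⁻²·s²·A.
V = kg·m²·s⁻³·A⁻¹.
So V² = kg²·m⁴·s⁻⁶·A⁻².
Combining: Ω·Wb⁻¹·kg⁻¹·V²·mol² = (kg·m²·s⁻³·A⁻²) · (kg⁻¹·m⁻²·s²·A) · kg⁻¹ · (kg²·m⁴·s⁻⁶·A⁻²) · mol² = kg·m⁴·s⁻⁷·A⁻³·mol².
The exponent of s is -7.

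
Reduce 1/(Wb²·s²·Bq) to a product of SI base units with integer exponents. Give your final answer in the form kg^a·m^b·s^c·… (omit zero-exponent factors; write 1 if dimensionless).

kg⁻²·m⁻⁴·s³·A²

Wb = V·s (flux: a volt is a weber per second),
    = kg·m²·s⁻²·A⁻¹.
So Wb⁻² = kg⁻²·m⁻⁴·s⁴·A².
Bq = 1/s = s⁻¹ (activity is decays per second).
So Bq⁻¹ = s.
Combining: Wb⁻²·s⁻²·Bq⁻¹ = (kg⁻²·m⁻⁴·s⁴·A²) · s⁻² · s = kg⁻²·m⁻⁴·s³·A².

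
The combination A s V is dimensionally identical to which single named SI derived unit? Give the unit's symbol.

V = W/A (potential = power per current),
    = kg·m²·s⁻³·A⁻¹.
Combining: A·s·V = A · s · (kg·m²·s⁻³·A⁻¹) = kg·m²·s⁻².
kg·m²·s⁻² is the base-SI form of the joule.

J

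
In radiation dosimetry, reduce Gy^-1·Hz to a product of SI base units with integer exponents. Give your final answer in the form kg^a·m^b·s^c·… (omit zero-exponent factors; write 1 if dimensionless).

Gy = m²·s⁻².
So Gy⁻¹ = m⁻²·s².
Hz = s⁻¹.
Combining: Gy⁻¹·Hz = (m⁻²·s²) · s⁻¹ = m⁻²·s.

m⁻²·s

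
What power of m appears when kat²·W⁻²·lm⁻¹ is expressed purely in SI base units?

-4

kat = s⁻¹·mol.
So kat² = s⁻²·mol².
W = kg·m²·s⁻³.
So W⁻² = kg⁻²·m⁻⁴·s⁶.
lm = cd.
So lm⁻¹ = cd⁻¹.
Combining: kat²·W⁻²·lm⁻¹ = (s⁻²·mol²) · (kg⁻²·m⁻⁴·s⁶) · cd⁻¹ = kg⁻²·m⁻⁴·s⁴·mol²·cd⁻¹.
The exponent of m is -4.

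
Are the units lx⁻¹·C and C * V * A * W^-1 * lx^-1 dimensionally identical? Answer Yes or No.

Yes

Left side:
  lx = lm/m² (illuminance = luminous flux per area),
      = m⁻²·cd.
  So lx⁻¹ = m²·cd⁻¹.
  C = A·s = s·A (charge = current × time).
  Combining: lx⁻¹·C = (m²·cd⁻¹) · (s·A) = m²·s·A·cd⁻¹.
Right side:
  C = A·s = s·A (charge = current × time).
  V = W/A (potential = power per current),
      = kg·m²·s⁻³·A⁻¹.
  W = J/s (power = energy per time),
      = kg·m²·s⁻³.
  So W⁻¹ = kg⁻¹·m⁻²·s³.
  lx = lm/m² (illuminance = luminous flux per area),
      = m⁻²·cd.
  So lx⁻¹ = m²·cd⁻¹.
  Combining: C·V·A·W⁻¹·lx⁻¹ = (s·A) · (kg·m²·s⁻³·A⁻¹) · A · (kg⁻¹·m⁻²·s³) · (m²·cd⁻¹) = m²·s·A·cd⁻¹.
Both reduce to m²·s·A·cd⁻¹.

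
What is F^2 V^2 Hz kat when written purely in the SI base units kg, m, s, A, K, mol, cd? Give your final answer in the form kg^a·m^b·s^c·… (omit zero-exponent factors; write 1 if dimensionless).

F = C/V (capacitance = charge per voltage),
    = A·s/(kg·m²·s⁻³·A⁻¹) (substituting C and V),
    = kg⁻¹·m⁻²·s⁴·A².
So F² = kg⁻²·m⁻⁴·s⁸·A⁴.
V = W/A (potential = power per current),
    = kg·m²·s⁻³·A⁻¹.
So V² = kg²·m⁴·s⁻⁶·A⁻².
Hz = 1/s = s⁻¹ (frequency is cycles per second).
kat = mol/s = s⁻¹·mol (catalytic activity).
Combining: F²·V²·Hz·kat = (kg⁻²·m⁻⁴·s⁸·A⁴) · (kg²·m⁴·s⁻⁶·A⁻²) · s⁻¹ · (s⁻¹·mol) = A²·mol.

A²·mol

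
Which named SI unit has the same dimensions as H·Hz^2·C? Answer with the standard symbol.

V

H = kg·m²·s⁻²·A⁻².
Hz = s⁻¹.
So Hz² = s⁻².
C = s·A.
Combining: H·Hz²·C = (kg·m²·s⁻²·A⁻²) · s⁻² · (s·A) = kg·m²·s⁻³·A⁻¹.
kg·m²·s⁻³·A⁻¹ is the base-SI form of the volt.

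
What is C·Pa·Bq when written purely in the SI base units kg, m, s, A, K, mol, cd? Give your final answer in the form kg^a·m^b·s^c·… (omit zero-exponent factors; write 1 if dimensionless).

C = A·s = s·A (charge = current × time).
Pa = N/m² (pressure = force per area),
    = kg·m⁻¹·s⁻².
Bq = 1/s = s⁻¹ (activity is decays per second).
Combining: C·Pa·Bq = (s·A) · (kg·m⁻¹·s⁻²) · s⁻¹ = kg·m⁻¹·s⁻²·A.

kg·m⁻¹·s⁻²·A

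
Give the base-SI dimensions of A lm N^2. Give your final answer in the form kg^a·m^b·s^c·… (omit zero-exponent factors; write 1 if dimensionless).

kg²·m²·s⁻⁴·A·cd

lm = cd·sr = cd (luminous flux; sr is dimensionless).
N = kg·m/s² = kg·m·s⁻² (force = mass × acceleration).
So N² = kg²·m²·s⁻⁴.
Combining: A·lm·N² = A · cd · (kg²·m²·s⁻⁴) = kg²·m²·s⁻⁴·A·cd.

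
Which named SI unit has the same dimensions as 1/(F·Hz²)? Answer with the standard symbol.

H

F = C/V (capacitance = charge per voltage),
    = A·s/(kg·m²·s⁻³·A⁻¹) (substituting C and V),
    = kg⁻¹·m⁻²·s⁴·A².
So F⁻¹ = kg·m²·s⁻⁴·A⁻².
Hz = 1/s = s⁻¹ (frequency is cycles per second).
So Hz⁻² = s².
Combining: F⁻¹·Hz⁻² = (kg·m²·s⁻⁴·A⁻²) · s² = kg·m²·s⁻²·A⁻².
kg·m²·s⁻²·A⁻² is the base-SI form of the henry.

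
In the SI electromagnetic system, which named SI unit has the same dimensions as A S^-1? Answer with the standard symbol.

S = 1/Ω (conductance is reciprocal resistance),
    = kg⁻¹·m⁻²·s³·A².
So S⁻¹ = kg·m²·s⁻³·A⁻².
Combining: A·S⁻¹ = A · (kg·m²·s⁻³·A⁻²) = kg·m²·s⁻³·A⁻¹.
kg·m²·s⁻³·A⁻¹ is the base-SI form of the volt.

V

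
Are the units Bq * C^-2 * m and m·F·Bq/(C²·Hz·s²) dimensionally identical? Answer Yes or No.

Left side:
  Bq = 1/s = s⁻¹ (activity is decays per second).
  C = A·s = s·A (charge = current × time).
  So C⁻² = s⁻²·A⁻².
  Combining: Bq·C⁻²·m = s⁻¹ · (s⁻²·A⁻²) · m = m·s⁻³·A⁻².
Right side:
  C = s·A.
  So C⁻² = s⁻²·A⁻².
  Hz = s⁻¹.
  So Hz⁻¹ = s.
  F = kg⁻¹·m⁻²·s⁴·A².
  Bq = s⁻¹.
  Combining: C⁻²·m·Hz⁻¹·s⁻²·F·Bq = (s⁻²·A⁻²) · m · s · s⁻² · (kg⁻¹·m⁻²·s⁴·A²) · s⁻¹ = kg⁻¹·m⁻¹.
Left is m·s⁻³·A⁻²; right is kg⁻¹·m⁻¹ — different.

No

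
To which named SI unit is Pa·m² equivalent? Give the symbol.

N

Pa = N/m² (pressure = force per area),
    = kg·m⁻¹·s⁻².
Combining: Pa·m² = (kg·m⁻¹·s⁻²) · m² = kg·m·s⁻².
kg·m·s⁻² is the base-SI form of the newton.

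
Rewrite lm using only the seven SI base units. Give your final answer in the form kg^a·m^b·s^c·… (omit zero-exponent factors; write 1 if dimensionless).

cd

lm = cd·sr = cd (luminous flux; sr is dimensionless).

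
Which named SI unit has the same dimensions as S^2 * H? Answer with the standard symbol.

S = 1/Ω (conductance is reciprocal resistance),
    = kg⁻¹·m⁻²·s³·A².
So S² = kg⁻²·m⁻⁴·s⁶·A⁴.
H = Wb/A (inductance = flux per current),
    = kg·m²·s⁻²·A⁻².
Combining: S²·H = (kg⁻²·m⁻⁴·s⁶·A⁴) · (kg·m²·s⁻²·A⁻²) = kg⁻¹·m⁻²·s⁴·A².
kg⁻¹·m⁻²·s⁴·A² is the base-SI form of the farad.

F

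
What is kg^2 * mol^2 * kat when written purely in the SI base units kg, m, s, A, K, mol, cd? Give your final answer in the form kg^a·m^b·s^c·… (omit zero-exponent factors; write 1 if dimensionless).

kg²·s⁻¹·mol³

kat = mol/s = s⁻¹·mol (catalytic activity).
Combining: kg²·mol²·kat = kg² · mol² · (s⁻¹·mol) = kg²·s⁻¹·mol³.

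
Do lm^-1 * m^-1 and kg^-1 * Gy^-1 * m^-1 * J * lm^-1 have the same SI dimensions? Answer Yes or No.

Yes

Left side:
  lm = cd.
  So lm⁻¹ = cd⁻¹.
  Combining: lm⁻¹·m⁻¹ = cd⁻¹ · m⁻¹ = m⁻¹·cd⁻¹.
Right side:
  Gy = m²·s⁻².
  So Gy⁻¹ = m⁻²·s².
  J = kg·m²·s⁻².
  lm = cd.
  So lm⁻¹ = cd⁻¹.
  Combining: kg⁻¹·Gy⁻¹·m⁻¹·J·lm⁻¹ = kg⁻¹ · (m⁻²·s²) · m⁻¹ · (kg·m²·s⁻²) · cd⁻¹ = m⁻¹·cd⁻¹.
Both reduce to m⁻¹·cd⁻¹.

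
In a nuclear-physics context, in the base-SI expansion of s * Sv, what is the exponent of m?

2

Sv = J/kg (equivalent dose = energy per mass),
    = m²·s⁻².
Combining: s·Sv = s · (m²·s⁻²) = m²·s⁻¹.
The exponent of m is 2.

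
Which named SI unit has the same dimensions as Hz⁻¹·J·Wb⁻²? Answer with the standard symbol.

S

Hz = 1/s = s⁻¹ (frequency is cycles per second).
So Hz⁻¹ = s.
J = N·m (work = force × distance),
    = kg·m²·s⁻².
Wb = V·s (flux: a volt is a weber per second),
    = kg·m²·s⁻²·A⁻¹.
So Wb⁻² = kg⁻²·m⁻⁴·s⁴·A².
Combining: Hz⁻¹·J·Wb⁻² = s · (kg·m²·s⁻²) · (kg⁻²·m⁻⁴·s⁴·A²) = kg⁻¹·m⁻²·s³·A².
kg⁻¹·m⁻²·s³·A² is the base-SI form of the siemens.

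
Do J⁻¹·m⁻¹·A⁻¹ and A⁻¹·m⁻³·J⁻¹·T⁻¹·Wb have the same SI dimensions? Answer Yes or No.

Yes

Left side:
  J = kg·m²·s⁻².
  So J⁻¹ = kg⁻¹·m⁻²·s².
  Combining: J⁻¹·m⁻¹·A⁻¹ = (kg⁻¹·m⁻²·s²) · m⁻¹ · A⁻¹ = kg⁻¹·m⁻³·s²·A⁻¹.
Right side:
  J = N·m (work = force × distance),
      = kg·m²·s⁻².
  So J⁻¹ = kg⁻¹·m⁻²·s².
  T = Wb/m² (flux density = flux per area),
      = kg·s⁻²·A⁻¹.
  So T⁻¹ = kg⁻¹·s²·A.
  Wb = V·s (flux: a volt is a weber per second),
      = kg·m²·s⁻²·A⁻¹.
  Combining: A⁻¹·m⁻³·J⁻¹·T⁻¹·Wb = A⁻¹ · m⁻³ · (kg⁻¹·m⁻²·s²) · (kg⁻¹·s²·A) · (kg·m²·s⁻²·A⁻¹) = kg⁻¹·m⁻³·s²·A⁻¹.
Both reduce to kg⁻¹·m⁻³·s²·A⁻¹.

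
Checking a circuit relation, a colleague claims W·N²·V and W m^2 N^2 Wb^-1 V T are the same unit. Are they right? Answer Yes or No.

Yes

Left side:
  W = J/s (power = energy per time),
      = kg·m²·s⁻³.
  N = kg·m/s² = kg·m·s⁻² (force = mass × acceleration).
  So N² = kg²·m²·s⁻⁴.
  V = W/A (potential = power per current),
      = kg·m²·s⁻³·A⁻¹.
  Combining: W·N²·V = (kg·m²·s⁻³) · (kg²·m²·s⁻⁴) · (kg·m²·s⁻³·A⁻¹) = kg⁴·m⁶·s⁻¹⁰·A⁻¹.
Right side:
  W = kg·m²·s⁻³.
  N = kg·m·s⁻².
  So N² = kg²·m²·s⁻⁴.
  Wb = kg·m²·s⁻²·A⁻¹.
  So Wb⁻¹ = kg⁻¹·m⁻²·s²·A.
  V = kg·m²·s⁻³·A⁻¹.
  T = kg·s⁻²·A⁻¹.
  Combining: W·m²·N²·Wb⁻¹·V·T = (kg·m²·s⁻³) · m² · (kg²·m²·s⁻⁴) · (kg⁻¹·m⁻²·s²·A) · (kg·m²·s⁻³·A⁻¹) · (kg·s⁻²·A⁻¹) = kg⁴·m⁶·s⁻¹⁰·A⁻¹.
Both reduce to kg⁴·m⁶·s⁻¹⁰·A⁻¹.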